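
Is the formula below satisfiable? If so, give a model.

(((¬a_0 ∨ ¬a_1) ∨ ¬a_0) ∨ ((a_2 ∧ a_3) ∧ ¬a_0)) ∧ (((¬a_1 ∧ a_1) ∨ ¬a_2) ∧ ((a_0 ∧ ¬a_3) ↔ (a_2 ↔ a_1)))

a_0 = True, a_1 = False, a_2 = False, a_3 = False

  ((¬a_0 ∨ ¬a_1) ∨ ¬a_0) ∨ ((a_2 ∧ a_3) ∧ ¬a_0) = True
    (¬a_0 ∨ ¬a_1) ∨ ¬a_0 = True
      ¬a_0 ∨ ¬a_1 = True
        ¬a_0 = False
        ¬a_1 = True
      ¬a_0 = False
    (a_2 ∧ a_3) ∧ ¬a_0 = False
      a_2 ∧ a_3 = False
      ¬a_0 = False
  ((¬a_1 ∧ a_1) ∨ ¬a_2) ∧ ((a_0 ∧ ¬a_3) ↔ (a_2 ↔ a_1)) = True
    (¬a_1 ∧ a_1) ∨ ¬a_2 = True
      ¬a_1 ∧ a_1 = False
        ¬a_1 = True
      ¬a_2 = True
    (a_0 ∧ ¬a_3) ↔ (a_2 ↔ a_1) = True
      a_0 ∧ ¬a_3 = True
        ¬a_3 = True
      a_2 ↔ a_1 = True
Both conjuncts True, so the formula holds.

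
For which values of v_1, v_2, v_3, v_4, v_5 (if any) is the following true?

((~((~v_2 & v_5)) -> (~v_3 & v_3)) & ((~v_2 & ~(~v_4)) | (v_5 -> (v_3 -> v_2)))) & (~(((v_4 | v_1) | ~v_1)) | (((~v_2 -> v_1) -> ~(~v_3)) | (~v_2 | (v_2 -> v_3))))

v_1 = False; v_2 = False; v_3 = False; v_4 = True; v_5 = True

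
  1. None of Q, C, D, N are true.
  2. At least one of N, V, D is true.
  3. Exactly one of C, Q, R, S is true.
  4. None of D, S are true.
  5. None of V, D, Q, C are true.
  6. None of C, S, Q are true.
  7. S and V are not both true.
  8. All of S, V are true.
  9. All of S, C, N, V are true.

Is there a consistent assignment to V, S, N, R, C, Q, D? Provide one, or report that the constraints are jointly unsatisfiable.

The formula is unsatisfiable.

Case V = True:
  Constraint (5) is violated (V=T) — contradiction.
Case V = False:
  Constraint (8) is violated (V=F) — contradiction.
Both cases fail — unsatisfiable.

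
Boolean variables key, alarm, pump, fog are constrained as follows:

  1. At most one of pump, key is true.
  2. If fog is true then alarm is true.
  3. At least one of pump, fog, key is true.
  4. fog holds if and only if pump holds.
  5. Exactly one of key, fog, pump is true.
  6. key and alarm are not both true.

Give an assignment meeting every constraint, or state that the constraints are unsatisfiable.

key = True, alarm = False, pump = False, fog = False

  (1) {pump, key}: 1 true — at most one ✓
  (2) fog=F ⇒ alarm: vacuous ✓
  (3) {pump, fog, key}: 1 true — at least one ✓
  (4) fog=F, pump=F — same ✓
  (5) {key, fog, pump}: 1 true — exactly one ✓
  (6) key=T, alarm=F — not both ✓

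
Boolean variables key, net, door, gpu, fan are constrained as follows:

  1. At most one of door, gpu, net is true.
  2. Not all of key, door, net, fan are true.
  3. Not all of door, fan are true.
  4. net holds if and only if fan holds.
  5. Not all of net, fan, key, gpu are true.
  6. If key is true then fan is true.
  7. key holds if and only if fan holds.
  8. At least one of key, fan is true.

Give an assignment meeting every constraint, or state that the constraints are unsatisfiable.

key=T; net=T; door=F; gpu=F; fan=T

  (1) {door, gpu, net}: 1 true — at most one ✓
  (2) {key, door, net, fan}: 3/4 true — not all ✓
  (3) {door, fan}: 1/2 true — not all ✓
  (4) net=T, fan=T — same ✓
  (5) {net, fan, key, gpu}: 3/4 true — not all ✓
  (6) key=T ⇒ fan: T ✓
  (7) key=T, fan=T — same ✓
  (8) {key, fan}: 2 true — at least one ✓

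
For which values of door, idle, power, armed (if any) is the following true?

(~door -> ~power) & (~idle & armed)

door = True, idle = False, power = False, armed = True

  ~door -> ~power = True
    ~door = False
    ~power = True
  ~idle & armed = True
    ~idle = True
Both conjuncts True, so the formula holds.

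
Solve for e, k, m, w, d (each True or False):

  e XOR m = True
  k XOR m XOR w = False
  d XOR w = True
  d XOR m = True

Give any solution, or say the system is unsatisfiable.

e = True, k = False, m = False, w = False, d = True

e XOR m = T XOR F = True ✓
k XOR m XOR w = F XOR F XOR F = False ✓
d XOR w = T XOR F = True ✓
d XOR m = T XOR F = True ✓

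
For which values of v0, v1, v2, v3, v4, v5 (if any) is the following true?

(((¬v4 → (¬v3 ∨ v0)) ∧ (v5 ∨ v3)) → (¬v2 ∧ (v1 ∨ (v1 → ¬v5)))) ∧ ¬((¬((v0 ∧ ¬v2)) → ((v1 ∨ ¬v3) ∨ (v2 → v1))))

v0 = False, v1 = False, v2 = True, v3 = True, v4 = False, v5 = False

  ((¬v4 → (¬v3 ∨ v0)) ∧ (v5 ∨ v3)) → (¬v2 ∧ (v1 ∨ (v1 → ¬v5))) = True
    (¬v4 → (¬v3 ∨ v0)) ∧ (v5 ∨ v3) = False
      ¬v4 → (¬v3 ∨ v0) = False
        ¬v4 = True
        ¬v3 ∨ v0 = False
          ¬v3 = False
      v5 ∨ v3 = True
    ¬v2 ∧ (v1 ∨ (v1 → ¬v5)) = False
      ¬v2 = False
      v1 ∨ (v1 → ¬v5) = True
        v1 → ¬v5 = True
          ¬v5 = True
  ¬((¬((v0 ∧ ¬v2)) → ((v1 ∨ ¬v3) ∨ (v2 → v1)))) = True
    ¬((v0 ∧ ¬v2)) → ((v1 ∨ ¬v3) ∨ (v2 → v1)) = False
      ¬((v0 ∧ ¬v2)) = True
        v0 ∧ ¬v2 = False
          ¬v2 = False
      (v1 ∨ ¬v3) ∨ (v2 → v1) = False
        v1 ∨ ¬v3 = False
          ¬v3 = False
        v2 → v1 = False
Both conjuncts True, so the formula holds.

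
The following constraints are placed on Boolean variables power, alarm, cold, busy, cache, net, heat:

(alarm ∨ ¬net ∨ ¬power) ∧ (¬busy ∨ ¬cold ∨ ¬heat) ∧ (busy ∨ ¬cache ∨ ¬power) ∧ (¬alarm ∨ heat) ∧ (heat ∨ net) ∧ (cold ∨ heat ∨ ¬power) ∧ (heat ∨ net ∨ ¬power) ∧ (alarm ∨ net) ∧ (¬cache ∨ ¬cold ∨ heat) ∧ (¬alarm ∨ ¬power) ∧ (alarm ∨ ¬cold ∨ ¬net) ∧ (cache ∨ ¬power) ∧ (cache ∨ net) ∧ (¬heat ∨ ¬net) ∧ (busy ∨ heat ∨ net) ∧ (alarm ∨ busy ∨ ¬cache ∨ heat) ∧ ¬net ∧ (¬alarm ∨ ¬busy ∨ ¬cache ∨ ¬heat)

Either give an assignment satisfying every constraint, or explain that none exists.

power=F, alarm=T, cold=T, busy=F, cache=T, net=F, heat=T

Unit clause (¬net) forces net = False.
In (heat ∨ net) only heat is left, so heat = True.
In (alarm ∨ net) only alarm is left, so alarm = True.
In (¬alarm ∨ ¬power) only ¬power is left, so power = False.
In (cache ∨ net) only cache is left, so cache = True.
In (¬alarm ∨ ¬busy ∨ ¬cache ∨ ¬heat) only ¬busy is left, so busy = False.
Set cold = True.
All clauses satisfied.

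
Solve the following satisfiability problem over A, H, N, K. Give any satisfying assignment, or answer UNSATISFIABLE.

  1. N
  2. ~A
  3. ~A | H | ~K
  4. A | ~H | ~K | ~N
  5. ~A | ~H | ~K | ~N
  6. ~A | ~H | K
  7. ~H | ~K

A = False, H = False, N = True, K = False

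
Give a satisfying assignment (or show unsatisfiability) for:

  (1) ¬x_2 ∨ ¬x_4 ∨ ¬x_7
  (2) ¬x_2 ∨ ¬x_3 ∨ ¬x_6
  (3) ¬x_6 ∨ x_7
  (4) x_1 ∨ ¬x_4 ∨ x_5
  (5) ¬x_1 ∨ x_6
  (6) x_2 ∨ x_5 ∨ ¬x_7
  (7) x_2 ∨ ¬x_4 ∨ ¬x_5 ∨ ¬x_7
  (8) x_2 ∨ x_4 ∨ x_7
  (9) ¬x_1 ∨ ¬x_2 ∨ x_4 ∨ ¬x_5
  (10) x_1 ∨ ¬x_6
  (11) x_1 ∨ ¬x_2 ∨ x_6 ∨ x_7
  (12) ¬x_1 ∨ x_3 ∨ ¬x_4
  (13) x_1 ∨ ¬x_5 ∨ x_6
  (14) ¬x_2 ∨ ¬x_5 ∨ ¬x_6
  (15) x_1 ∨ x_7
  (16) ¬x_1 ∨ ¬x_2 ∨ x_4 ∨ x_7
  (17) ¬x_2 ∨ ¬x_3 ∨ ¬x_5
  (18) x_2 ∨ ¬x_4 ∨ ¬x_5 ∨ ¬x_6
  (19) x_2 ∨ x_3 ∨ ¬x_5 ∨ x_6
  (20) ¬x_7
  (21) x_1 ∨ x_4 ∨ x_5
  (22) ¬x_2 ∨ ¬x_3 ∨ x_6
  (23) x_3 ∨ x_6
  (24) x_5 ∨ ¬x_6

Unsatisfiable

Case x_7 = True:
  Clause (¬x_7) is falsified — contradiction.
Case x_7 = False:
  (¬x_6 ∨ x_7) forces x_6 = False.
  (¬x_1 ∨ x_6) forces x_1 = False.
  Clause (x_1 ∨ x_7) is falsified — contradiction.
Both cases fail, so the formula is unsatisfiable.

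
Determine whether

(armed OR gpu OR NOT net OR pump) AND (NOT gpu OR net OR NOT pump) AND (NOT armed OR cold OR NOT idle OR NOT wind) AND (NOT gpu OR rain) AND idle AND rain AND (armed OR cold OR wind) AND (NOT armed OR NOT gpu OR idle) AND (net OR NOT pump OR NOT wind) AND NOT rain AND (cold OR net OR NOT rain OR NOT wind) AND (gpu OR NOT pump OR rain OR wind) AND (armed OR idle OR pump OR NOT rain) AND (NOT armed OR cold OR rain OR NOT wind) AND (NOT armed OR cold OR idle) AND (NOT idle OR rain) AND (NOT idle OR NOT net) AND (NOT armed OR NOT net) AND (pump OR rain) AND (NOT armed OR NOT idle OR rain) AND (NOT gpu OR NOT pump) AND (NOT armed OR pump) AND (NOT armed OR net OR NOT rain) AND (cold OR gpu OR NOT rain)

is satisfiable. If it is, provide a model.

Unsatisfiable

Case rain = True:
  Clause (NOT rain) is falsified — contradiction.
Case rain = False:
  Clause (rain) is falsified — contradiction.
Both cases fail, so the formula is unsatisfiable.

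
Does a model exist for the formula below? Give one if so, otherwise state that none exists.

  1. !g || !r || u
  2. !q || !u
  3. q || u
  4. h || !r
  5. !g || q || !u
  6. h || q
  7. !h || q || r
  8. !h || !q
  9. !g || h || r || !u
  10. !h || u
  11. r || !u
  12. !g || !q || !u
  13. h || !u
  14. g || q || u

Set u = False.
  then (q || u) forces q = True.
  then (!h || !q) forces h = False.
  then (h || !r) forces r = False.
Set g = True.
All clauses satisfied.

u=F, r=F, g=T, q=T, h=F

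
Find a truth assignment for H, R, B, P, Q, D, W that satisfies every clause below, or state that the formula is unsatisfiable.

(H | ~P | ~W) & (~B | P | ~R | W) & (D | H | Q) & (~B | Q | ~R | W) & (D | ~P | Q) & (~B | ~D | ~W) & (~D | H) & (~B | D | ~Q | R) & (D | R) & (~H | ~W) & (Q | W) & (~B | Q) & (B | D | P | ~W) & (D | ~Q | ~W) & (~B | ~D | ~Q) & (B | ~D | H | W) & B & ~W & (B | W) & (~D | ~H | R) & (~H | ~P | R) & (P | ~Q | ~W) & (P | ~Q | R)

Unit clause (B) forces B = True.
Unit clause (~W) forces W = False.
In (Q | W) only Q is left, so Q = True.
In (~B | ~D | ~Q) only ~D is left, so D = False.
In (~B | D | ~Q | R) only R is left, so R = True.
In (~B | P | ~R | W) only P is left, so P = True.
Set H = False.
All clauses satisfied.

H=F, R=T, B=T, P=T, Q=T, D=F, W=F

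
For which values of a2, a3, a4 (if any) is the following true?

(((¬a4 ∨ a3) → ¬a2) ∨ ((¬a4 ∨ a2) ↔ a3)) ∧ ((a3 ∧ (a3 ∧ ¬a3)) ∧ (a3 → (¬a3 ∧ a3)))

UNSATISFIABLE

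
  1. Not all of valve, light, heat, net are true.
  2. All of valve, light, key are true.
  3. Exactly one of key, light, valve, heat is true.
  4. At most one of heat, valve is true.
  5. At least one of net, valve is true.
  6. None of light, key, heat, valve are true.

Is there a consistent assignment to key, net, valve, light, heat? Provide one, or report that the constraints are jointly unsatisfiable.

UNSATISFIABLE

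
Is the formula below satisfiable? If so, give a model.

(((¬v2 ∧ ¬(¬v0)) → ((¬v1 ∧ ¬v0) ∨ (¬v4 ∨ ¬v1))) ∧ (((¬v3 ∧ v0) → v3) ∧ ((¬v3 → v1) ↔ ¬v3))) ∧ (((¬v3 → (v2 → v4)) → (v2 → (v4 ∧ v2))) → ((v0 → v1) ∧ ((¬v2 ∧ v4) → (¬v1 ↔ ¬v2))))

v0 = False, v1 = True, v2 = False, v3 = False, v4 = False

  ((¬v2 ∧ ¬(¬v0)) → ((¬v1 ∧ ¬v0) ∨ (¬v4 ∨ ¬v1))) ∧ (((¬v3 ∧ v0) → v3) ∧ ((¬v3 → v1) ↔ ¬v3)) = True
    (¬v2 ∧ ¬(¬v0)) → ((¬v1 ∧ ¬v0) ∨ (¬v4 ∨ ¬v1)) = True
      ¬v2 ∧ ¬(¬v0) = False
        ¬v2 = True
        ¬(¬v0) = False
          ¬v0 = True
      (¬v1 ∧ ¬v0) ∨ (¬v4 ∨ ¬v1) = True
        ¬v1 ∧ ¬v0 = False
          ¬v1 = False
          ¬v0 = True
        ¬v4 ∨ ¬v1 = True
          ¬v4 = True
          ¬v1 = False
    ((¬v3 ∧ v0) → v3) ∧ ((¬v3 → v1) ↔ ¬v3) = True
      (¬v3 ∧ v0) → v3 = True
        ¬v3 ∧ v0 = False
          ¬v3 = True
      (¬v3 → v1) ↔ ¬v3 = True
        ¬v3 → v1 = True
          ¬v3 = True
        ¬v3 = True
  ((¬v3 → (v2 → v4)) → (v2 → (v4 ∧ v2))) → ((v0 → v1) ∧ ((¬v2 ∧ v4) → (¬v1 ↔ ¬v2))) = True
    (¬v3 → (v2 → v4)) → (v2 → (v4 ∧ v2)) = True
      ¬v3 → (v2 → v4) = True
        ¬v3 = True
        v2 → v4 = True
      v2 → (v4 ∧ v2) = True
        v4 ∧ v2 = False
    (v0 → v1) ∧ ((¬v2 ∧ v4) → (¬v1 ↔ ¬v2)) = True
      v0 → v1 = True
      (¬v2 ∧ v4) → (¬v1 ↔ ¬v2) = True
        ¬v2 ∧ v4 = False
          ¬v2 = True
        ¬v1 ↔ ¬v2 = False
          ¬v1 = False
          ¬v2 = True
Both conjuncts True, so the formula holds.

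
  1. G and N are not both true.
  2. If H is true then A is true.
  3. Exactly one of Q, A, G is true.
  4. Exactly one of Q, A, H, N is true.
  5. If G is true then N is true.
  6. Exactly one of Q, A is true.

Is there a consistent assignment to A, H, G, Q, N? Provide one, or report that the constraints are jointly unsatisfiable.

A = False; H = False; G = False; Q = True; N = False

  (1) G=F, N=F — not both ✓
  (2) H=F ⇒ A: vacuous ✓
  (3) {Q, A, G}: 1 true — exactly one ✓
  (4) {Q, A, H, N}: 1 true — exactly one ✓
  (5) G=F ⇒ N: vacuous ✓
  (6) {Q, A}: 1 true — exactly one ✓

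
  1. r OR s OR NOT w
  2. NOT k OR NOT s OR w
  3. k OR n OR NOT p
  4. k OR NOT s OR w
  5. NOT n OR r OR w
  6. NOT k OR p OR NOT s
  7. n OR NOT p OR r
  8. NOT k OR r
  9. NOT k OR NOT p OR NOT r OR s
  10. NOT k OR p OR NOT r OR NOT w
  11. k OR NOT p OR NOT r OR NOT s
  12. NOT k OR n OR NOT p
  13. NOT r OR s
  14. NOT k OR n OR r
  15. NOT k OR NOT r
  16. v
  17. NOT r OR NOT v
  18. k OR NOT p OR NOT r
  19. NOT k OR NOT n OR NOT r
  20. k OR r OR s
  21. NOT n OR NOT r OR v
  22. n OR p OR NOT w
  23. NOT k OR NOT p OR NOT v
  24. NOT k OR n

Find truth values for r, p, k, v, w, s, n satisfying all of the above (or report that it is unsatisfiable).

r: False; p: False; k: False; v: True; w: True; s: True; n: True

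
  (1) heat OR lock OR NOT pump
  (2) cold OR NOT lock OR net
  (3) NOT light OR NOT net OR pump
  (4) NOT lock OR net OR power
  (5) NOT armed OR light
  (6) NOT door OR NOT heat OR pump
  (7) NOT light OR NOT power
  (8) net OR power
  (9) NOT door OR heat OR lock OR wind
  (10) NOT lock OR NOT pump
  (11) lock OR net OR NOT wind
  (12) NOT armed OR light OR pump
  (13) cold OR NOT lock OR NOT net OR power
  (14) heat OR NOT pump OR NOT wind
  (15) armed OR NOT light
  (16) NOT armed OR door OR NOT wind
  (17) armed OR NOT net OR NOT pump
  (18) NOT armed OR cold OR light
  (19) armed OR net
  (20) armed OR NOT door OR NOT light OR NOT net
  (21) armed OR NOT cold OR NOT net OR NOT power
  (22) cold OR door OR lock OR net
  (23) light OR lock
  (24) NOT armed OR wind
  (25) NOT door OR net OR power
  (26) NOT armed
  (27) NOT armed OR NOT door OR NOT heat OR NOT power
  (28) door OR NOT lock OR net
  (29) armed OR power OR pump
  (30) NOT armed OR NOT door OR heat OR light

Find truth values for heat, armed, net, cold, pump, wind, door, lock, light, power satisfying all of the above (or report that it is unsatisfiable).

heat: False, armed: False, net: True, cold: False, pump: False, wind: False, door: False, lock: True, light: False, power: True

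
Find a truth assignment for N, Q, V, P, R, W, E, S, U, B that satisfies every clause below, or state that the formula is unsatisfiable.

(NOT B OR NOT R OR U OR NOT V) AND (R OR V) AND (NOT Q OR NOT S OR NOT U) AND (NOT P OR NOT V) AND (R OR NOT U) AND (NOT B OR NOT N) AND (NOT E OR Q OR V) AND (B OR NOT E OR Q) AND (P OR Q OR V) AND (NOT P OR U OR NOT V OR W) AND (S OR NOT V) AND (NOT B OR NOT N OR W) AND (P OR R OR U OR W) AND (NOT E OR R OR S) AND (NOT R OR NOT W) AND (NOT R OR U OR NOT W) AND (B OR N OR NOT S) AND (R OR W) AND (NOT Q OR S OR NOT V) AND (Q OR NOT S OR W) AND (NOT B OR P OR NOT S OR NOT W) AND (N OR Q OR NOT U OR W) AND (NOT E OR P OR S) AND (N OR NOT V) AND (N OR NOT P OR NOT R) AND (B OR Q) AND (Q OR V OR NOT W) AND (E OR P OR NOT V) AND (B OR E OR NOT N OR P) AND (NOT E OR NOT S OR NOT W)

Set N = True.
  then (NOT B OR NOT N) forces B = False.
  then (B OR Q) forces Q = True.
Set V = True.
  then (NOT P OR NOT V) forces P = False.
  then (S OR NOT V) forces S = True.
  then (E OR P OR NOT V) forces E = True.
  then (NOT E OR NOT S OR NOT W) forces W = False.
  then (NOT Q OR NOT S OR NOT U) forces U = False.
  then (P OR R OR U OR W) forces R = True.
All clauses satisfied.

N = True, Q = True, V = True, P = False, R = True, W = False, E = True, S = True, U = False, B = False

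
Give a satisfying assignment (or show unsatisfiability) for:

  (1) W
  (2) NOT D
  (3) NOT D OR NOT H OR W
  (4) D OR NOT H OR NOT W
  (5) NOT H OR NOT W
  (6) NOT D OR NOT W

D=F, H=F, W=T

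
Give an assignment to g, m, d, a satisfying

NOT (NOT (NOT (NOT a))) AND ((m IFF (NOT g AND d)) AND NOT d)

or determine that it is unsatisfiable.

g: True, m: False, d: False, a: True

  NOT (NOT (NOT (NOT a))) = True
    NOT (NOT (NOT a)) = False
      NOT (NOT a) = True
        NOT a = False
  (m IFF (NOT g AND d)) AND NOT d = True
    m IFF (NOT g AND d) = True
      NOT g AND d = False
        NOT g = False
    NOT d = True
Both conjuncts True, so the formula holds.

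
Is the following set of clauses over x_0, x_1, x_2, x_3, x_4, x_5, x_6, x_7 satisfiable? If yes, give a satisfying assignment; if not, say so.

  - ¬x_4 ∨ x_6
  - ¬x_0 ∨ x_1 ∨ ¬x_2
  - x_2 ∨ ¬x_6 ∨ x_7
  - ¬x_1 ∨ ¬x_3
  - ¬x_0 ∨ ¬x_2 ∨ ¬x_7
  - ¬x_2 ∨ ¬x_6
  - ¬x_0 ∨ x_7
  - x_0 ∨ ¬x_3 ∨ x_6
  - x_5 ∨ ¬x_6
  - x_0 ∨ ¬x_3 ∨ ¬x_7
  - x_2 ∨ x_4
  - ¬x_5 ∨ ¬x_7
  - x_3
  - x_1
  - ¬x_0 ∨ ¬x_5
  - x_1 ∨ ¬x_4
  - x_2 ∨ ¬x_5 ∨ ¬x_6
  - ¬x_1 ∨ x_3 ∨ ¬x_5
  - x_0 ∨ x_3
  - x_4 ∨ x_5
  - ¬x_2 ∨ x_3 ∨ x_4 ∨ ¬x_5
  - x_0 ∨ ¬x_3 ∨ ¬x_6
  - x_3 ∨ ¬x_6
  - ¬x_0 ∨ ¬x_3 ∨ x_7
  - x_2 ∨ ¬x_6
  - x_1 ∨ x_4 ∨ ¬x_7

Case x_1 = True:
  (¬x_1 ∨ ¬x_3) forces x_3 = False.
  Clause (x_3) is falsified — contradiction.
Case x_1 = False:
  Clause (x_1) is falsified — contradiction.
Both cases fail, so the formula is unsatisfiable.

Unsatisfiable — no assignment works.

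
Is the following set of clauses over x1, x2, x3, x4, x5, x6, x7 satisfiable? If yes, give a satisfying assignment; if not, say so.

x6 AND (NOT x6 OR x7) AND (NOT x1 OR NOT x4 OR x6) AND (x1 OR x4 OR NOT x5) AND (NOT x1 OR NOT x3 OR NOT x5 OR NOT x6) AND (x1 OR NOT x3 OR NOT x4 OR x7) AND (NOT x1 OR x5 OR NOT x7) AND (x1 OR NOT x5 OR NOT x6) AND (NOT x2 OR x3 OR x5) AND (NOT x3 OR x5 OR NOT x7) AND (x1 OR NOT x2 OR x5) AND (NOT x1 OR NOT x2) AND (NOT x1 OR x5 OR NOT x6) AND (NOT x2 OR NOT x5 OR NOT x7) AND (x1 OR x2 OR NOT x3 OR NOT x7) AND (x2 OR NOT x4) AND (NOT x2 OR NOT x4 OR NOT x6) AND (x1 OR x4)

Unit clause (x6) forces x6 = True.
In (NOT x6 OR x7) only x7 is left, so x7 = True.
Try x1 = False:
  (x1 OR NOT x5 OR NOT x6) forces x5 = False.
  (NOT x3 OR x5 OR NOT x7) forces x3 = False.
  (NOT x2 OR x3 OR x5) forces x2 = False.
  (x2 OR NOT x4) forces x4 = False.
  clause (x1 OR x4) is falsified — backtrack.
So x1 = True.
  then (NOT x1 OR x5 OR NOT x7) forces x5 = True.
  then (NOT x1 OR NOT x2) forces x2 = False.
  then (x2 OR NOT x4) forces x4 = False.
  then (NOT x1 OR NOT x3 OR NOT x5 OR NOT x6) forces x3 = False.
All clauses satisfied.

x1: True; x2: False; x3: False; x4: False; x5: True; x6: True; x7: True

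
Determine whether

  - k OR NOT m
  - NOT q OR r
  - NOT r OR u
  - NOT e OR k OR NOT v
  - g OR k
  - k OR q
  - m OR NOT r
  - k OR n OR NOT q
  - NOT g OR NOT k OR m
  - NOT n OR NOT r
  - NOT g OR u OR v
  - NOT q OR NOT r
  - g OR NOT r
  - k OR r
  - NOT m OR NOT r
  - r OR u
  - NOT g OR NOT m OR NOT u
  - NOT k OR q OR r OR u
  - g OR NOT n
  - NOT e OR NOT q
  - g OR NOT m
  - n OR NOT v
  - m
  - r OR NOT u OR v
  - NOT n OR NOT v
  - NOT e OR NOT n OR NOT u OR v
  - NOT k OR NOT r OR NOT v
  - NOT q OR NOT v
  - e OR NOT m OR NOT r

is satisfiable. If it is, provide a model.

UNSATISFIABLE

Case m = True:
  (k OR NOT m) forces k = True.
  (NOT m OR NOT r) forces r = False.
  (NOT q OR r) forces q = False.
  (r OR u) forces u = True.
  (NOT g OR NOT m OR NOT u) forces g = False.
  Clause (g OR NOT m) is falsified — contradiction.
Case m = False:
  Clause (m) is falsified — contradiction.
Both cases fail, so the formula is unsatisfiable.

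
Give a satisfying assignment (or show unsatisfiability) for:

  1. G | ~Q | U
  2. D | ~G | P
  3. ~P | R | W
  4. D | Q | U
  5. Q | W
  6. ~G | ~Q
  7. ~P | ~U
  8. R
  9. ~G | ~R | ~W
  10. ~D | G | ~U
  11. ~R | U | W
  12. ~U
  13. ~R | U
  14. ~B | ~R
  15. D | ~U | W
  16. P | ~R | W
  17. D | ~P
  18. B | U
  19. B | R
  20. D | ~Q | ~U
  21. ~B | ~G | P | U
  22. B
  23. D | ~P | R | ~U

No satisfying assignment exists.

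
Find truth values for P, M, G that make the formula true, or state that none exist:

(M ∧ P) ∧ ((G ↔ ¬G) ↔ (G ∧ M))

P=T, M=T, G=F

  M ∧ P = True
  (G ↔ ¬G) ↔ (G ∧ M) = True
    G ↔ ¬G = False
      ¬G = True
    G ∧ M = False
Both conjuncts True, so the formula holds.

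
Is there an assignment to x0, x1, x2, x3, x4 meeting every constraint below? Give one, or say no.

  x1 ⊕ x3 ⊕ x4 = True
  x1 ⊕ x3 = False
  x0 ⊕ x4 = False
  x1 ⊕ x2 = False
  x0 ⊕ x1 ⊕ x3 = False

UNSATISFIABLE

Adding constraints 1, 3, 5 mod 2: every variable appears an even number of times on the left, so the left side is 0.
But the right sides sum to 1 (mod 2). 0 ≠ 1 — the system is inconsistent.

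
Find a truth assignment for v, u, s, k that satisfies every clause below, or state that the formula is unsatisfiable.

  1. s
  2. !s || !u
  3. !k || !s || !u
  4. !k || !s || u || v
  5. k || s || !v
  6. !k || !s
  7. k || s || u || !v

v = True, u = False, s = True, k = False

Unit clause (s) forces s = True.
In (!s || !u) only !u is left, so u = False.
In (!k || !s) only !k is left, so k = False.
Set v = True.
Check each clause:
  (s): s holds.
  (!s || !u): !u holds.
  (!k || !s || !u): !k holds.
  (!k || !s || u || v): !k holds.
  (k || s || !v): s holds.
  (!k || !s): !k holds.
  (k || s || u || !v): s holds.
All clauses satisfied.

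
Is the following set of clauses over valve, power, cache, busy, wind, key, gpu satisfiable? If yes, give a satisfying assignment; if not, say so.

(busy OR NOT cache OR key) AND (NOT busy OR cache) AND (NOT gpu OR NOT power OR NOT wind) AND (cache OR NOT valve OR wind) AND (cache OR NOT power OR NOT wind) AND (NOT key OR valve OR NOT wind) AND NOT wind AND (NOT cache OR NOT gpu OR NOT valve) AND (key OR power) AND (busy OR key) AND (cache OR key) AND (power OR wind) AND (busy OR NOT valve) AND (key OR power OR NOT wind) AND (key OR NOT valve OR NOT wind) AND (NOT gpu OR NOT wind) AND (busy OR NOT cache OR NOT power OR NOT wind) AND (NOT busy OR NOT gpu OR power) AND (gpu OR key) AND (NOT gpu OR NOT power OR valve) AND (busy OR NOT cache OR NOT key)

valve=F, power=T, cache=T, busy=T, wind=F, key=T, gpu=F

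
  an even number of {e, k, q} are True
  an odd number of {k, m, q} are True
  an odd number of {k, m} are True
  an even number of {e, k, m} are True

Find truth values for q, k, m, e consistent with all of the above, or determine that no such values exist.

q = False; k = True; m = False; e = True

{e, k, q}: 2 true → even ✓
{k, m, q}: 1 true → odd ✓
{k, m}: 1 true → odd ✓
{e, k, m}: 2 true → even ✓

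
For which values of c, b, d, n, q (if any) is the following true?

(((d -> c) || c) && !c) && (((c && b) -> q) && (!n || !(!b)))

c = False, b = True, d = False, n = False, q = False

  ((d -> c) || c) && !c = True
    (d -> c) || c = True
      d -> c = True
    !c = True
  ((c && b) -> q) && (!n || !(!b)) = True
    (c && b) -> q = True
      c && b = False
    !n || !(!b) = True
      !n = True
      !(!b) = True
        !b = False
Both conjuncts True, so the formula holds.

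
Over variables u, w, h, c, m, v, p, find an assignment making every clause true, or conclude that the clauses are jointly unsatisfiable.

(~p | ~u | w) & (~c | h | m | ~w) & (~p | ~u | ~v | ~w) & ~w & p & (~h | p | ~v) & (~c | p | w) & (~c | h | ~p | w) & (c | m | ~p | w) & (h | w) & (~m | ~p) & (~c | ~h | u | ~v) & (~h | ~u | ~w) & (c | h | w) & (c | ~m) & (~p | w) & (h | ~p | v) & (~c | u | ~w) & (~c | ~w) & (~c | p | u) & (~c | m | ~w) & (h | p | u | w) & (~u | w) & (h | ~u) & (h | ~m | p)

No satisfying assignment exists.

Case w = True:
  Clause (~w) is falsified — contradiction.
Case w = False:
  (p) forces p = True.
  Clause (~p | w) is falsified — contradiction.
Both cases fail, so the formula is unsatisfiable.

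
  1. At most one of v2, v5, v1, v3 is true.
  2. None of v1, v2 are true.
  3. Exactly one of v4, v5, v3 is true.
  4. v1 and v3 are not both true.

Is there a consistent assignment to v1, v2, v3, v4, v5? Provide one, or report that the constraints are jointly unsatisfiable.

v1=F; v2=F; v3=F; v4=T; v5=F

  (1) {v2, v5, v1, v3}: 0 true — at most one ✓
  (2) {v1, v2}: 0 true — none ✓
  (3) {v4, v5, v3}: 1 true — exactly one ✓
  (4) v1=F, v3=F — not both ✓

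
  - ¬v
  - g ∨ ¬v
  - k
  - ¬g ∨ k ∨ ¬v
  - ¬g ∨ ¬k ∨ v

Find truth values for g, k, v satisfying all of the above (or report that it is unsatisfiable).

Unit clause (¬v) forces v = False.
Unit clause (k) forces k = True.
In (¬g ∨ ¬k ∨ v) only ¬g is left, so g = False.
Check each clause:
  (¬v): ¬v holds.
  (g ∨ ¬v): ¬v holds.
  (k): k holds.
  (¬g ∨ k ∨ ¬v): ¬g holds.
  (¬g ∨ ¬k ∨ v): ¬g holds.
All clauses satisfied.

g = False; k = True; v = False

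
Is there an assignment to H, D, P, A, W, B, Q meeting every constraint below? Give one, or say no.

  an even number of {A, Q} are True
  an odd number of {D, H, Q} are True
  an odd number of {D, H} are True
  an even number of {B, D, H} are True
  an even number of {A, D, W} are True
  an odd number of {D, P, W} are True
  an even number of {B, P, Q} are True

H = True; D = False; P = True; A = False; W = False; B = True; Q = False

{A, Q}: 0 true → even ✓
{D, H, Q}: 1 true → odd ✓
{D, H}: 1 true → odd ✓
{B, D, H}: 2 true → even ✓
{A, D, W}: 0 true → even ✓
{D, P, W}: 1 true → odd ✓
{B, P, Q}: 2 true → even ✓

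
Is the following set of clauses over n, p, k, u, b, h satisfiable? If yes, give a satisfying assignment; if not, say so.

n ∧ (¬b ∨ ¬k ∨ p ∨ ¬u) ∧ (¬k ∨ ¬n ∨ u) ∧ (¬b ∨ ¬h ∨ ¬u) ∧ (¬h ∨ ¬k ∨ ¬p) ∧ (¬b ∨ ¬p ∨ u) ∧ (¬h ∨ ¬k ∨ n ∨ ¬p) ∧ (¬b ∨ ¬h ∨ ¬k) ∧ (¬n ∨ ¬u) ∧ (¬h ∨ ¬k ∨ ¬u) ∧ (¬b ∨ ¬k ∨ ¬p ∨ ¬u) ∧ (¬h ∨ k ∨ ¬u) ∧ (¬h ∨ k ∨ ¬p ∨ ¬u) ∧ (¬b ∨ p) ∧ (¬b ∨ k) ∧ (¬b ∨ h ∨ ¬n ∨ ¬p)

Unit clause (n) forces n = True.
In (¬n ∨ ¬u) only ¬u is left, so u = False.
In (¬k ∨ ¬n ∨ u) only ¬k is left, so k = False.
In (¬b ∨ k) only ¬b is left, so b = False.
Set p = True.
Set h = False.
All clauses satisfied.

n = True; p = True; k = False; u = False; b = False; h = False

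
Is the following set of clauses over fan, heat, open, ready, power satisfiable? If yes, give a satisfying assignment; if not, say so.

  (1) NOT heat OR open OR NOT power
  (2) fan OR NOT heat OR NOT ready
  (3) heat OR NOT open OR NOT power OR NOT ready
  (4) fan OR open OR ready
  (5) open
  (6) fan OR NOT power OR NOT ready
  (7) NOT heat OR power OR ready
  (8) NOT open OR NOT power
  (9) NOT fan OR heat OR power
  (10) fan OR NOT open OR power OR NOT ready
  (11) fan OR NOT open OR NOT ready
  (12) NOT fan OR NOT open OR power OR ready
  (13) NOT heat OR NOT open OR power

fan=F; heat=F; open=T; ready=F; power=F

Unit clause (open) forces open = True.
In (NOT open OR NOT power) only NOT power is left, so power = False.
In (NOT heat OR NOT open OR power) only NOT heat is left, so heat = False.
In (NOT fan OR heat OR power) only NOT fan is left, so fan = False.
In (fan OR NOT open OR power OR NOT ready) only NOT ready is left, so ready = False.
All clauses satisfied.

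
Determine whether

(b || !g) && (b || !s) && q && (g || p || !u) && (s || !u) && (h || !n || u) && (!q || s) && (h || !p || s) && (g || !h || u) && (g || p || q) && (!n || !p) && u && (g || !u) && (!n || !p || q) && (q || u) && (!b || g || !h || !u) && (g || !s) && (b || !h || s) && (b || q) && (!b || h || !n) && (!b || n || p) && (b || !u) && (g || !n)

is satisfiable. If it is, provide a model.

n: True, s: True, h: True, u: True, b: True, g: True, q: True, p: False

Unit clause (q) forces q = True.
In (!q || s) only s is left, so s = True.
Unit clause (u) forces u = True.
In (g || !u) only g is left, so g = True.
In (b || !u) only b is left, so b = True.
Set n = True.
  then (!n || !p) forces p = False.
  then (!b || h || !n) forces h = True.
All clauses satisfied.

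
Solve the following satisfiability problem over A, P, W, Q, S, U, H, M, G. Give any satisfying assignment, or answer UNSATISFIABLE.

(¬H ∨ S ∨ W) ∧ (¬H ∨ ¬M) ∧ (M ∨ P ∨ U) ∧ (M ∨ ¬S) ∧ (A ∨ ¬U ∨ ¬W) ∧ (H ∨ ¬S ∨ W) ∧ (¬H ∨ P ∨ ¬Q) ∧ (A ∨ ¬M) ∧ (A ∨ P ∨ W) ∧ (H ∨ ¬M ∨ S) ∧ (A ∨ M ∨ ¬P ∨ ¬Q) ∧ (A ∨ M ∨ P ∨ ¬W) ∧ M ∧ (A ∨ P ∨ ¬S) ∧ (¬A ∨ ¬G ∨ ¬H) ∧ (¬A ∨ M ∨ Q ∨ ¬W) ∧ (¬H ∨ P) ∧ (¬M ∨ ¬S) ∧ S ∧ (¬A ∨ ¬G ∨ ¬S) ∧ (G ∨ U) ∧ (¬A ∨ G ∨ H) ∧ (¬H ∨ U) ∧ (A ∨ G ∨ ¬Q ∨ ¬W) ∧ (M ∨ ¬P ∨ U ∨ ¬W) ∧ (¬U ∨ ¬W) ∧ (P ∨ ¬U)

The formula is unsatisfiable.

Case S = True:
  (M ∨ ¬S) forces M = True.
  Clause (¬M ∨ ¬S) is falsified — contradiction.
Case S = False:
  Clause (S) is falsified — contradiction.
Both cases fail, so the formula is unsatisfiable.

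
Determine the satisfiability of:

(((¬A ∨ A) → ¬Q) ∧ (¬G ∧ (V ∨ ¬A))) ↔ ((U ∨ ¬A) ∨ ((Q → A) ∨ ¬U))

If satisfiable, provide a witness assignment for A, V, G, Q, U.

A = True, V = True, G = False, Q = False, U = True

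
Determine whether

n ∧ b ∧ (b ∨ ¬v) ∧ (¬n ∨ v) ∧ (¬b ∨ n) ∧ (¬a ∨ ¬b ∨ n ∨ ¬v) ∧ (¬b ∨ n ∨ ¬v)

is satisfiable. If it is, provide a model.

n=T; v=T; b=T; a=T

Unit clause (n) forces n = True.
Unit clause (b) forces b = True.
In (¬n ∨ v) only v is left, so v = True.
Set a = True.
Check each clause:
  (n): n holds.
  (b): b holds.
  (b ∨ ¬v): b holds.
  (¬n ∨ v): v holds.
  (¬b ∨ n): n holds.
  (¬a ∨ ¬b ∨ n ∨ ¬v): n holds.
  (¬b ∨ n ∨ ¬v): n holds.
All clauses satisfied.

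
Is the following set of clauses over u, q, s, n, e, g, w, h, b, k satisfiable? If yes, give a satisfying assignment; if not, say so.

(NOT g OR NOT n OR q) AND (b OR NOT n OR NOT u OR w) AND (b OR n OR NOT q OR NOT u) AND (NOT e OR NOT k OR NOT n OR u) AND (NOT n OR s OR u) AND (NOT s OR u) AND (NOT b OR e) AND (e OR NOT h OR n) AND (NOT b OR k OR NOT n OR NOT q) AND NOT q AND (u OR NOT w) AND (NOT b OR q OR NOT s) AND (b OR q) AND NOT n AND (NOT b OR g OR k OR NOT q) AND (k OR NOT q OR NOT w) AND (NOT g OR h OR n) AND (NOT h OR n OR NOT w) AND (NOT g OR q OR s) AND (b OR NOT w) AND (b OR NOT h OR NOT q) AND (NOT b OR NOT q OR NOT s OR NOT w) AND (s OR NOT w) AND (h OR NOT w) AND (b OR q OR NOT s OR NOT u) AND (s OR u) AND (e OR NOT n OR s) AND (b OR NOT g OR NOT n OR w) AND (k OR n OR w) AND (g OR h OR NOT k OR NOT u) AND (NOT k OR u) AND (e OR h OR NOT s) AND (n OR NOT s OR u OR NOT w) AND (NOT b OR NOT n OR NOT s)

Unit clause (NOT q) forces q = False.
In (b OR q) only b is left, so b = True.
Unit clause (NOT n) forces n = False.
In (NOT b OR e) only e is left, so e = True.
In (NOT b OR q OR NOT s) only NOT s is left, so s = False.
In (NOT g OR q OR s) only NOT g is left, so g = False.
In (s OR NOT w) only NOT w is left, so w = False.
In (s OR u) only u is left, so u = True.
In (k OR n OR w) only k is left, so k = True.
In (g OR h OR NOT k OR NOT u) only h is left, so h = True.
All clauses satisfied.

u=T, q=F, s=F, n=F, e=T, g=F, w=F, h=T, b=T, k=T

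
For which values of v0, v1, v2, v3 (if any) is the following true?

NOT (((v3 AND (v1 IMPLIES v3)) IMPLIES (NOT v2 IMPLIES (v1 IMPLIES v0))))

v0=F; v1=T; v2=F; v3=T

  NOT (((v3 AND (v1 IMPLIES v3)) IMPLIES (NOT v2 IMPLIES (v1 IMPLIES v0)))) = True
    (v3 AND (v1 IMPLIES v3)) IMPLIES (NOT v2 IMPLIES (v1 IMPLIES v0)) = False
      v3 AND (v1 IMPLIES v3) = True
        v1 IMPLIES v3 = True
      NOT v2 IMPLIES (v1 IMPLIES v0) = False
        NOT v2 = True
        v1 IMPLIES v0 = False
The formula evaluates to True.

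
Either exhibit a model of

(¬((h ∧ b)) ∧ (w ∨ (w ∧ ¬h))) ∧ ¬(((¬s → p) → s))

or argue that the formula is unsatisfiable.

w = True, b = False, p = True, s = False, h = False

  ¬((h ∧ b)) ∧ (w ∨ (w ∧ ¬h)) = True
    ¬((h ∧ b)) = True
      h ∧ b = False
    w ∨ (w ∧ ¬h) = True
      w ∧ ¬h = True
        ¬h = True
  ¬(((¬s → p) → s)) = True
    (¬s → p) → s = False
      ¬s → p = True
        ¬s = True
Both conjuncts True, so the formula holds.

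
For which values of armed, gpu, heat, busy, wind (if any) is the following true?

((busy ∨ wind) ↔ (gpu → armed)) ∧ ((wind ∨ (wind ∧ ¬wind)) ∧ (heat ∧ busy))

armed=F, gpu=F, heat=T, busy=T, wind=T

  (busy ∨ wind) ↔ (gpu → armed) = True
    busy ∨ wind = True
    gpu → armed = True
  (wind ∨ (wind ∧ ¬wind)) ∧ (heat ∧ busy) = True
    wind ∨ (wind ∧ ¬wind) = True
      wind ∧ ¬wind = False
        ¬wind = False
    heat ∧ busy = True
Both conjuncts True, so the formula holds.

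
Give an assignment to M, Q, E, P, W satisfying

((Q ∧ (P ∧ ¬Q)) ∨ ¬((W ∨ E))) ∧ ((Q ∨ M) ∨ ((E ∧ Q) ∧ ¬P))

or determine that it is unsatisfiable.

M = True, Q = False, E = False, P = True, W = False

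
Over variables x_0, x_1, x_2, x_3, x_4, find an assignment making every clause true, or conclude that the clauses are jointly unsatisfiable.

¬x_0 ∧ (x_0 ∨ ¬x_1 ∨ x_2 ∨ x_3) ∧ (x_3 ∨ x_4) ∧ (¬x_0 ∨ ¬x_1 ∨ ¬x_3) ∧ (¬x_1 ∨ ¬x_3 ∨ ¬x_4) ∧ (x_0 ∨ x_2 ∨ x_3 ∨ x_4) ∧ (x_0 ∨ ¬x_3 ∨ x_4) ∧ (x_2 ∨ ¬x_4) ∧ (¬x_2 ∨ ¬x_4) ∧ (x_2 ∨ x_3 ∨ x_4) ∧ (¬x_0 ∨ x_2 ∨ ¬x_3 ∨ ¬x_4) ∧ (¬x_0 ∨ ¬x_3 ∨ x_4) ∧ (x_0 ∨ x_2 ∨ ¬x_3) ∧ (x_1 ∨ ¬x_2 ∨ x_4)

No satisfying assignment exists.

Case x_4 = True:
  (¬x_0) forces x_0 = False.
  (x_2 ∨ ¬x_4) forces x_2 = True.
  Clause (¬x_2 ∨ ¬x_4) is falsified — contradiction.
Case x_4 = False:
  (¬x_0) forces x_0 = False.
  (x_3 ∨ x_4) forces x_3 = True.
  Clause (x_0 ∨ ¬x_3 ∨ x_4) is falsified — contradiction.
Both cases fail, so the formula is unsatisfiable.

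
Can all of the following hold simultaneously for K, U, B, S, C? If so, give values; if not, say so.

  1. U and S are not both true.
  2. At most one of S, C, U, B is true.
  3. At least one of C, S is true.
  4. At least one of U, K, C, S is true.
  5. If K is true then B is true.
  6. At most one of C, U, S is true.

K = False, U = False, B = False, S = False, C = True

  (1) U=F, S=F — not both ✓
  (2) {S, C, U, B}: 1 true — at most one ✓
  (3) {C, S}: 1 true — at least one ✓
  (4) {U, K, C, S}: 1 true — at least one ✓
  (5) K=F ⇒ B: vacuous ✓
  (6) {C, U, S}: 1 true — at most one ✓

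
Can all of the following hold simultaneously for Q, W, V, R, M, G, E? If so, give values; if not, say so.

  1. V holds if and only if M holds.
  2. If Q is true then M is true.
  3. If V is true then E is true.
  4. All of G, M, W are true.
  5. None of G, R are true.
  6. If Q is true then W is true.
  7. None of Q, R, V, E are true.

The formula is unsatisfiable.

Case G = True:
  Constraint (5) is violated (G=T) — contradiction.
Case G = False:
  Constraint (4) is violated (G=F) — contradiction.
Both cases fail — unsatisfiable.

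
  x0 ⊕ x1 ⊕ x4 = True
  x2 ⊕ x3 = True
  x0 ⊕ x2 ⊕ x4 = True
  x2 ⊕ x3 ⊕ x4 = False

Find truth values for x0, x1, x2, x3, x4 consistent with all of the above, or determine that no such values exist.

x0: False, x1: False, x2: False, x3: True, x4: True

x0 ⊕ x1 ⊕ x4 = F ⊕ F ⊕ T = True ✓
x2 ⊕ x3 = F ⊕ T = True ✓
x0 ⊕ x2 ⊕ x4 = F ⊕ F ⊕ T = True ✓
x2 ⊕ x3 ⊕ x4 = F ⊕ T ⊕ T = False ✓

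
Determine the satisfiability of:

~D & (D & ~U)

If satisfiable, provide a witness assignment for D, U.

Unsatisfiable

Case D = True: the conjunct ~D is False.
Case D = False: the conjunct D is False.
Both cases fail — unsatisfiable.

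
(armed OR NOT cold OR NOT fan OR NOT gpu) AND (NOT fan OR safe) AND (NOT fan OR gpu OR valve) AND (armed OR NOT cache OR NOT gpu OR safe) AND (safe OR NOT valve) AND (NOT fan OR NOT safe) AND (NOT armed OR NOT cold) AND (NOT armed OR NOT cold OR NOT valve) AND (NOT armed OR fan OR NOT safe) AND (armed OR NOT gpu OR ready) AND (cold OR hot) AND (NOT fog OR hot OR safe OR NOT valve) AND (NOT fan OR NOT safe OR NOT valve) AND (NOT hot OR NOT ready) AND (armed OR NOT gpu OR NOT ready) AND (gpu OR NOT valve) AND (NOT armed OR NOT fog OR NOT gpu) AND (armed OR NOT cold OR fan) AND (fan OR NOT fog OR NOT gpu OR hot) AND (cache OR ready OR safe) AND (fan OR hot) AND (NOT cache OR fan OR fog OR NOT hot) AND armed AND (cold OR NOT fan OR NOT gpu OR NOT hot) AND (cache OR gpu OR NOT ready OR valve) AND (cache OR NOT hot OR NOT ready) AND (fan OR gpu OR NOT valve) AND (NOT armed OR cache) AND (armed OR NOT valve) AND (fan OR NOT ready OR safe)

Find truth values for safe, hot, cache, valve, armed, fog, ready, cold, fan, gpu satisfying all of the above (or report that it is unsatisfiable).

Unit clause (armed) forces armed = True.
In (NOT armed OR cache) only cache is left, so cache = True.
In (NOT armed OR NOT cold) only NOT cold is left, so cold = False.
In (cold OR hot) only hot is left, so hot = True.
In (NOT hot OR NOT ready) only NOT ready is left, so ready = False.
Try safe = True:
  (NOT fan OR NOT safe) forces fan = False.
  clause (NOT armed OR fan OR NOT safe) is falsified — backtrack.
So safe = False.
  then (NOT fan OR safe) forces fan = False.
  then (safe OR NOT valve) forces valve = False.
  then (NOT cache OR fan OR fog OR NOT hot) forces fog = True.
  then (NOT armed OR NOT fog OR NOT gpu) forces gpu = False.
All clauses satisfied.

safe: False; hot: True; cache: True; valve: False; armed: True; fog: True; ready: False; cold: False; fan: False; gpu: False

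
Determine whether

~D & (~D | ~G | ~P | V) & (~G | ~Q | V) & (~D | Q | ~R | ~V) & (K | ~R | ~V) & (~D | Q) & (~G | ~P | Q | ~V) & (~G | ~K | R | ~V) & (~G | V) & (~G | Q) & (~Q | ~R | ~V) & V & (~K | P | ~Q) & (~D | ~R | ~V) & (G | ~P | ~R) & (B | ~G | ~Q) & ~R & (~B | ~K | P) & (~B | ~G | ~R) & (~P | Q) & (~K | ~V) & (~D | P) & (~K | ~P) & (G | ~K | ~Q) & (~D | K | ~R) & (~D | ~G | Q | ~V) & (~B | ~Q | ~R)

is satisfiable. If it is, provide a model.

Unit clause (~D) forces D = False.
Unit clause (V) forces V = True.
Unit clause (~R) forces R = False.
In (~K | ~V) only ~K is left, so K = False.
Set B = True.
Set P = False.
Set Q = False.
  then (~G | Q) forces G = False.
All clauses satisfied.

B = True; R = False; P = False; V = True; Q = False; K = False; G = False; D = False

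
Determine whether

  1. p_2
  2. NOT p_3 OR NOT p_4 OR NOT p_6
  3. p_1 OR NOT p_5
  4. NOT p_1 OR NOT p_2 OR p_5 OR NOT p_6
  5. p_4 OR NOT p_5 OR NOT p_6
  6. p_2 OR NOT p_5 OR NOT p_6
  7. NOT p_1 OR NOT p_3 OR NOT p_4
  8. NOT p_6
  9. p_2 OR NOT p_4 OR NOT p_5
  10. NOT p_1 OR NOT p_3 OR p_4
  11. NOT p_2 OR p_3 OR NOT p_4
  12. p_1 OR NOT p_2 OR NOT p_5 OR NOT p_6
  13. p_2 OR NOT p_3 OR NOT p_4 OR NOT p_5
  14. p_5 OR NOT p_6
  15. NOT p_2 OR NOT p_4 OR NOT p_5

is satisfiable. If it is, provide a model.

p_1: True, p_2: True, p_3: False, p_4: False, p_5: True, p_6: False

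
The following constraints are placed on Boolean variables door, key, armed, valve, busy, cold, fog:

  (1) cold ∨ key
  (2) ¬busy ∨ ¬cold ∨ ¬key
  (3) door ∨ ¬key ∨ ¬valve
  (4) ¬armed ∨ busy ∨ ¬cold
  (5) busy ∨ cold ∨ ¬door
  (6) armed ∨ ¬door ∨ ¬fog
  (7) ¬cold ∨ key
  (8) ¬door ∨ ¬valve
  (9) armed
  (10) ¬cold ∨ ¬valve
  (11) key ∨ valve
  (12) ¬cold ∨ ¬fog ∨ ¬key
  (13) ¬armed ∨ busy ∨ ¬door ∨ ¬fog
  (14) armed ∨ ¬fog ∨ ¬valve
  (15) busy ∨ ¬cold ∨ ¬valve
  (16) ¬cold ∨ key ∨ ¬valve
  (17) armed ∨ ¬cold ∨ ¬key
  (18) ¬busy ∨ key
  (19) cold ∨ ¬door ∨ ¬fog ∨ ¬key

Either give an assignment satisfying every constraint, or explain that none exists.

Unit clause (armed) forces armed = True.
Set door = False.
Set key = True.
  then (door ∨ ¬key ∨ ¬valve) forces valve = False.
Set busy = True.
  then (¬busy ∨ ¬cold ∨ ¬key) forces cold = False.
Set fog = True.
All clauses satisfied.

door = False, key = True, armed = True, valve = False, busy = True, cold = False, fog = True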